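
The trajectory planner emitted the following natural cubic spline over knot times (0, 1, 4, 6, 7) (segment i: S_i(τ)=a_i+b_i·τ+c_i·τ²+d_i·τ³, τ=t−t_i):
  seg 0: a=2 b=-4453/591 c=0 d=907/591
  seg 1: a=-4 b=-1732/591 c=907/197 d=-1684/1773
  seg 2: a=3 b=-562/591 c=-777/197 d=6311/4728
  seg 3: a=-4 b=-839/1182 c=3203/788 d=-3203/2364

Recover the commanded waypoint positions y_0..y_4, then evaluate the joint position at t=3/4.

y_0=2 y_1=-4 y_2=3 y_3=-4 y_4=-2
S(3/4) = -37869/12608

y_0 = S_0(0) = a_0 = 2
y_1 = S_1(0) = a_1 = -4
y_2 = S_2(0) = a_2 = 3
y_3 = S_3(0) = a_3 = -4
y_4 = S_3(1) = -2
t_q=3/4 is in segment 0 (τ=3/4); S_0(τ)=-37869/12608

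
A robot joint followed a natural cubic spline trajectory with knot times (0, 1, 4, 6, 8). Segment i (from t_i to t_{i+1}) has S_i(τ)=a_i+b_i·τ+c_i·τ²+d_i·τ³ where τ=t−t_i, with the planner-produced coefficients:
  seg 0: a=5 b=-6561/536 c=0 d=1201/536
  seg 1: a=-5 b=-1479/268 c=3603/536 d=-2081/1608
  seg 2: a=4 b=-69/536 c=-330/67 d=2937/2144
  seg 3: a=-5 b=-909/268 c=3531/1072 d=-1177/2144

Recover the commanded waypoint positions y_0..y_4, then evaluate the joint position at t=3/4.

y_0=5 y_1=-5 y_2=4 y_3=-5 y_4=-3
S(3/4) = -110981/34304

y_0 = S_0(0) = a_0 = 5
y_1 = S_1(0) = a_1 = -5
y_2 = S_2(0) = a_2 = 4
y_3 = S_3(0) = a_3 = -5
y_4 = S_3(2) = -3
t_q=3/4 is in segment 0 (τ=3/4); S_0(τ)=-110981/34304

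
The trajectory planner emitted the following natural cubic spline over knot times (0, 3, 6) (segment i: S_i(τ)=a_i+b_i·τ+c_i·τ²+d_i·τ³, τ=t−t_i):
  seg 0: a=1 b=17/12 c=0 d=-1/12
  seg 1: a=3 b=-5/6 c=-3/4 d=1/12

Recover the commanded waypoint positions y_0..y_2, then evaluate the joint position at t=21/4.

y_0=1 y_1=3 y_2=-4
S(21/4) = -441/256

y_0 = S_0(0) = a_0 = 1
y_1 = S_1(0) = a_1 = 3
y_2 = S_1(3) = -4
t_q=21/4 is in segment 1 (τ=9/4); S_1(τ)=-441/256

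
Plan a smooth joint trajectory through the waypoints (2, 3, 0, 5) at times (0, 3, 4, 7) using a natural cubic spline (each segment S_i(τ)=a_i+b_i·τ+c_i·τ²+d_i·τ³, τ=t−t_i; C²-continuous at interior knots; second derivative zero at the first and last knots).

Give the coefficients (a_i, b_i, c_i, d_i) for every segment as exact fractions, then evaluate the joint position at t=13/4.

  seg 0: a=2 b=115/63 c=0 d=-94/567
  seg 1: a=3 b=-167/63 c=-94/63 d=8/7
  seg 2: a=0 b=-139/63 c=122/63 d=-122/567
S(13/4) = 95/42

Δ: Δ0=1/3, Δ1=-3, Δ2=5/3
row 1: diag=8, rhs=-20; c'=1/8, d'=-5/2
row 2: denom=8−1·1/8=63/8; d'=(28−1·-5/2)/(63/8)=244/63
back: M2=244/63
back: M1=-5/2−1/8·244/63=-188/63
M: M0=0, M1=-188/63, M2=244/63, M3=0
seg 0: a=2, c=M0/2=0, d=(M1−M0)/(6·3)=-94/567, b=Δ0−h0·(2M0+M1)/6=115/63
seg 1: a=3, c=M1/2=-94/63, d=(M2−M1)/(6·1)=8/7, b=Δ1−h1·(2M1+M2)/6=-167/63
seg 2: a=0, c=M2/2=122/63, d=(M3−M2)/(6·3)=-122/567, b=Δ2−h2·(2M2+M3)/6=-139/63
t_q=13/4 → seg 1, τ=1/4; S=3+-167/63·τ+-94/63·τ²+8/7·τ³=95/42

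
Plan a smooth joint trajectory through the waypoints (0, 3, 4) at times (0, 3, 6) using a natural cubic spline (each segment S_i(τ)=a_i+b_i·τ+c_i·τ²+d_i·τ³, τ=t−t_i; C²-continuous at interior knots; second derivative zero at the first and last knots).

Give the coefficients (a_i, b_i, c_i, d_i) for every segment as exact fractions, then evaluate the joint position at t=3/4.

Δ: Δ0=1, Δ1=1/3
row 1: diag=12, rhs=-4; c'=1/4, d'=-1/3
back: M1=-1/3
M: M0=0, M1=-1/3, M2=0
seg 0: a=0, c=M0/2=0, d=(M1−M0)/(6·3)=-1/54, b=Δ0−h0·(2M0+M1)/6=7/6
seg 1: a=3, c=M1/2=-1/6, d=(M2−M1)/(6·3)=1/54, b=Δ1−h1·(2M1+M2)/6=2/3
t_q=3/4 → seg 0, τ=3/4; S=0+7/6·τ+0·τ²+-1/54·τ³=111/128

  seg 0: a=0 b=7/6 c=0 d=-1/54
  seg 1: a=3 b=2/3 c=-1/6 d=1/54
S(3/4) = 111/128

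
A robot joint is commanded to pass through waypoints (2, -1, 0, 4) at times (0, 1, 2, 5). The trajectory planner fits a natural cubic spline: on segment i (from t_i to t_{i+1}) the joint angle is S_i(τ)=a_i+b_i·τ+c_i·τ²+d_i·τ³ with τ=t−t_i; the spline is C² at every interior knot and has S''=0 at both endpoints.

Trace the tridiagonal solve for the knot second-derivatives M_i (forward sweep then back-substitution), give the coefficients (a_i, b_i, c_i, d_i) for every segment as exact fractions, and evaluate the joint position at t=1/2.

  seg 0: a=2 b=-374/93 c=0 d=95/93
  seg 1: a=-1 b=-89/93 c=95/31 d=-103/93
  seg 2: a=0 b=172/93 c=-8/31 d=8/279
S(1/2) = 29/248

Δ: Δ0=-3, Δ1=1, Δ2=4/3
row 1: diag=4, rhs=24; c'=1/4, d'=6
row 2: denom=8−1·1/4=31/4; d'=(2−1·6)/(31/4)=-16/31
back: M2=-16/31
back: M1=6−1/4·-16/31=190/31
M: M0=0, M1=190/31, M2=-16/31, M3=0
seg 0: a=2, c=M0/2=0, d=(M1−M0)/(6·1)=95/93, b=Δ0−h0·(2M0+M1)/6=-374/93
seg 1: a=-1, c=M1/2=95/31, d=(M2−M1)/(6·1)=-103/93, b=Δ1−h1·(2M1+M2)/6=-89/93
seg 2: a=0, c=M2/2=-8/31, d=(M3−M2)/(6·3)=8/279, b=Δ2−h2·(2M2+M3)/6=172/93
t_q=1/2 → seg 0, τ=1/2; S=2+-374/93·τ+0·τ²+95/93·τ³=29/248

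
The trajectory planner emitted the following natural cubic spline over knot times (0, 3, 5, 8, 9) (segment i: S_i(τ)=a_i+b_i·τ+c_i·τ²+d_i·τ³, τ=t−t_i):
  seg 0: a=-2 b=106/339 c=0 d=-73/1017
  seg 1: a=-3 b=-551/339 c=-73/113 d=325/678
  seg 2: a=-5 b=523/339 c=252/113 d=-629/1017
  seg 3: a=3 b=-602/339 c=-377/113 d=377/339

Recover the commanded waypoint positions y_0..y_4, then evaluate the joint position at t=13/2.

y_0=-2 y_1=-3 y_2=-5 y_3=3 y_4=-1
S(13/2) = 221/904

y_0 = S_0(0) = a_0 = -2
y_1 = S_1(0) = a_1 = -3
y_2 = S_2(0) = a_2 = -5
y_3 = S_3(0) = a_3 = 3
y_4 = S_3(1) = -1
t_q=13/2 is in segment 2 (τ=3/2); S_2(τ)=221/904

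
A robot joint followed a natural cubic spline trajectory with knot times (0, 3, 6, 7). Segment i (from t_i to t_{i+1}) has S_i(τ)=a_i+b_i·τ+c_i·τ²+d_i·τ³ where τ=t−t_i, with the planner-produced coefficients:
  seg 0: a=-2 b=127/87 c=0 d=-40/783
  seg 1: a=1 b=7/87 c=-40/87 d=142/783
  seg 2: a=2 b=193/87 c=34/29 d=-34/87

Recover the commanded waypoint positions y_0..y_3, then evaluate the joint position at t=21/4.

y_0 = S_0(0) = a_0 = -2
y_1 = S_1(0) = a_1 = 1
y_2 = S_2(0) = a_2 = 2
y_3 = S_2(1) = 5
t_q=21/4 is in segment 1 (τ=9/4); S_1(τ)=853/928

y_0=-2 y_1=1 y_2=2 y_3=5
S(21/4) = 853/928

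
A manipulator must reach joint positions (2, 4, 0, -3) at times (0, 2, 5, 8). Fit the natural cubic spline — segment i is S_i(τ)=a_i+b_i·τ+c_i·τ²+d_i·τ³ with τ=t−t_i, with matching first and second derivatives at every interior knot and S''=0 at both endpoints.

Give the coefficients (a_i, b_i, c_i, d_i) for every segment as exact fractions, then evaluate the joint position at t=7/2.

  seg 0: a=2 b=169/111 c=0 d=-29/222
  seg 1: a=4 b=-5/111 c=-29/37 d=118/999
  seg 2: a=0 b=-173/111 c=31/111 d=-31/999
S(7/2) = 95/37

Δ: Δ0=1, Δ1=-4/3, Δ2=-1
row 1: diag=10, rhs=-14; c'=3/10, d'=-7/5
row 2: denom=12−3·3/10=111/10; d'=(2−3·-7/5)/(111/10)=62/111
back: M2=62/111
back: M1=-7/5−3/10·62/111=-58/37
M: M0=0, M1=-58/37, M2=62/111, M3=0
seg 0: a=2, c=M0/2=0, d=(M1−M0)/(6·2)=-29/222, b=Δ0−h0·(2M0+M1)/6=169/111
seg 1: a=4, c=M1/2=-29/37, d=(M2−M1)/(6·3)=118/999, b=Δ1−h1·(2M1+M2)/6=-5/111
seg 2: a=0, c=M2/2=31/111, d=(M3−M2)/(6·3)=-31/999, b=Δ2−h2·(2M2+M3)/6=-173/111
t_q=7/2 → seg 1, τ=3/2; S=4+-5/111·τ+-29/37·τ²+118/999·τ³=95/37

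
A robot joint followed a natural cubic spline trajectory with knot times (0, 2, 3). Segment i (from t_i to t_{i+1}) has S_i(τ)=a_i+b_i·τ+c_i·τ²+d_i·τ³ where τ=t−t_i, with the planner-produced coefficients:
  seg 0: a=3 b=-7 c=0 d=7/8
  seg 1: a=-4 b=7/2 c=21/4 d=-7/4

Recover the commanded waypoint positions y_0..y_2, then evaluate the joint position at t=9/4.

y_0=3 y_1=-4 y_2=3
S(9/4) = -723/256

y_0 = S_0(0) = a_0 = 3
y_1 = S_1(0) = a_1 = -4
y_2 = S_1(1) = 3
t_q=9/4 is in segment 1 (τ=1/4); S_1(τ)=-723/256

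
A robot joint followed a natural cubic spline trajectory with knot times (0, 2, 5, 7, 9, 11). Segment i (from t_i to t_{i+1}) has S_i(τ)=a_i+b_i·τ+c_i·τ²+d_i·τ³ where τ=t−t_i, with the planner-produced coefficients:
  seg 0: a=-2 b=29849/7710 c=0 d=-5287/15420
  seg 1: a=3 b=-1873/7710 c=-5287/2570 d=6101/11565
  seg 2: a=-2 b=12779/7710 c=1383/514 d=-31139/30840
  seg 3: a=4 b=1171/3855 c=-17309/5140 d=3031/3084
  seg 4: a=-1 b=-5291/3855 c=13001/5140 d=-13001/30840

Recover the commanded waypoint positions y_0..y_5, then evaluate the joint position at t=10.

y_0 = S_0(0) = a_0 = -2
y_1 = S_1(0) = a_1 = 3
y_2 = S_2(0) = a_2 = -2
y_3 = S_3(0) = a_3 = 4
y_4 = S_4(0) = a_4 = -1
y_5 = S_4(2) = 3
t_q=10 is in segment 4 (τ=1); S_4(τ)=-2721/10280

y_0=-2 y_1=3 y_2=-2 y_3=4 y_4=-1 y_5=3
S(10) = -2721/10280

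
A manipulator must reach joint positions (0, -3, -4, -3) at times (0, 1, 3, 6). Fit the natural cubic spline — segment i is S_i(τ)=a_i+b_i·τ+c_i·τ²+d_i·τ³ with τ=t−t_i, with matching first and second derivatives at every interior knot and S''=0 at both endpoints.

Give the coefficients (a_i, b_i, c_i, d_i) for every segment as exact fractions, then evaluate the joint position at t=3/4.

Δ: Δ0=-3, Δ1=-1/2, Δ2=1/3
row 1: diag=6, rhs=15; c'=1/3, d'=5/2
row 2: denom=10−2·1/3=28/3; d'=(5−2·5/2)/(28/3)=0
back: M2=0
back: M1=5/2−1/3·0=5/2
M: M0=0, M1=5/2, M2=0, M3=0
seg 0: a=0, c=M0/2=0, d=(M1−M0)/(6·1)=5/12, b=Δ0−h0·(2M0+M1)/6=-41/12
seg 1: a=-3, c=M1/2=5/4, d=(M2−M1)/(6·2)=-5/24, b=Δ1−h1·(2M1+M2)/6=-13/6
seg 2: a=-4, c=M2/2=0, d=(M3−M2)/(6·3)=0, b=Δ2−h2·(2M2+M3)/6=1/3
t_q=3/4 → seg 0, τ=3/4; S=0+-41/12·τ+0·τ²+5/12·τ³=-611/256

  seg 0: a=0 b=-41/12 c=0 d=5/12
  seg 1: a=-3 b=-13/6 c=5/4 d=-5/24
  seg 2: a=-4 b=1/3 c=0 d=0
S(3/4) = -611/256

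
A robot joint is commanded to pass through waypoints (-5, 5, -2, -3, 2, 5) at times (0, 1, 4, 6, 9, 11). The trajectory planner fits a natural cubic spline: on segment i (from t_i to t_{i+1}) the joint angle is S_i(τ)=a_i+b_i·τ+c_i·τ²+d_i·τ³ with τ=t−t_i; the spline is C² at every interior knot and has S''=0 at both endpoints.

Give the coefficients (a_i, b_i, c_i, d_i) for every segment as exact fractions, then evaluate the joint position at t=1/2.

  seg 0: a=-5 b=6305/534 c=0 d=-965/534
  seg 1: a=5 b=1705/267 c=-965/178 d=1343/1602
  seg 2: a=-2 b=-1873/534 c=189/89 d=-331/1068
  seg 3: a=-3 b=677/534 c=47/178 d=-35/801
  seg 4: a=2 b=893/534 c=-23/178 d=23/1068
S(1/2) = 965/1424

Δ: Δ0=10, Δ1=-7/3, Δ2=-1/2, Δ3=5/3, Δ4=3/2
row 1: diag=8, rhs=-74; c'=3/8, d'=-37/4
row 2: denom=10−3·3/8=71/8; d'=(11−3·-37/4)/(71/8)=310/71
row 3: denom=10−2·16/71=678/71; d'=(13−2·310/71)/(678/71)=101/226
row 4: denom=10−3·71/226=2047/226; d'=(-1−3·101/226)/(2047/226)=-23/89
back: M4=-23/89
back: M3=101/226−71/226·-23/89=47/89
back: M2=310/71−16/71·47/89=378/89
back: M1=-37/4−3/8·378/89=-965/89
M: M0=0, M1=-965/89, M2=378/89, M3=47/89, M4=-23/89, M5=0
seg 0: a=-5, c=M0/2=0, d=(M1−M0)/(6·1)=-965/534, b=Δ0−h0·(2M0+M1)/6=6305/534
seg 1: a=5, c=M1/2=-965/178, d=(M2−M1)/(6·3)=1343/1602, b=Δ1−h1·(2M1+M2)/6=1705/267
seg 2: a=-2, c=M2/2=189/89, d=(M3−M2)/(6·2)=-331/1068, b=Δ2−h2·(2M2+M3)/6=-1873/534
seg 3: a=-3, c=M3/2=47/178, d=(M4−M3)/(6·3)=-35/801, b=Δ3−h3·(2M3+M4)/6=677/534
seg 4: a=2, c=M4/2=-23/178, d=(M5−M4)/(6·2)=23/1068, b=Δ4−h4·(2M4+M5)/6=893/534
t_q=1/2 → seg 0, τ=1/2; S=-5+6305/534·τ+0·τ²+-965/534·τ³=965/1424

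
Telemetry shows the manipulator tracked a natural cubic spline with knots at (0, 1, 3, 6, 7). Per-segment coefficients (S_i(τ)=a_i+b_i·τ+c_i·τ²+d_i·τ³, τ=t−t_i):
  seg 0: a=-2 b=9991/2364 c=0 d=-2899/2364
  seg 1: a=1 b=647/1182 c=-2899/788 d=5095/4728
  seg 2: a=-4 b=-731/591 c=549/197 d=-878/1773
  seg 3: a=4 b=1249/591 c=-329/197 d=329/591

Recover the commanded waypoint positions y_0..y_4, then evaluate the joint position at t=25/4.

y_0=-2 y_1=1 y_2=-4 y_3=4 y_4=5
S(25/4) = 55887/12608

y_0 = S_0(0) = a_0 = -2
y_1 = S_1(0) = a_1 = 1
y_2 = S_2(0) = a_2 = -4
y_3 = S_3(0) = a_3 = 4
y_4 = S_3(1) = 5
t_q=25/4 is in segment 3 (τ=1/4); S_3(τ)=55887/12608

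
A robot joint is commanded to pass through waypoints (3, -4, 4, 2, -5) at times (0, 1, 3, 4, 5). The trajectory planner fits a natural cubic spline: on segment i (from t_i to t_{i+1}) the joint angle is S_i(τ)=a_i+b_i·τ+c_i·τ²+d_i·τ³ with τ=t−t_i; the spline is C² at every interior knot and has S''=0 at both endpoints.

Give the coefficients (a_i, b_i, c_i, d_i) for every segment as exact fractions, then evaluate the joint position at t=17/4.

Δ: Δ0=-7, Δ1=4, Δ2=-2, Δ3=-7
row 1: diag=6, rhs=66; c'=1/3, d'=11
row 2: denom=6−2·1/3=16/3; d'=(-36−2·11)/(16/3)=-87/8
row 3: denom=4−1·3/16=61/16; d'=(-30−1·-87/8)/(61/16)=-306/61
back: M3=-306/61
back: M2=-87/8−3/16·-306/61=-606/61
back: M1=11−1/3·-606/61=873/61
M: M0=0, M1=873/61, M2=-606/61, M3=-306/61, M4=0
seg 0: a=3, c=M0/2=0, d=(M1−M0)/(6·1)=291/122, b=Δ0−h0·(2M0+M1)/6=-1145/122
seg 1: a=-4, c=M1/2=873/122, d=(M2−M1)/(6·2)=-493/244, b=Δ1−h1·(2M1+M2)/6=-136/61
seg 2: a=4, c=M2/2=-303/61, d=(M3−M2)/(6·1)=50/61, b=Δ2−h2·(2M2+M3)/6=131/61
seg 3: a=2, c=M3/2=-153/61, d=(M4−M3)/(6·1)=51/61, b=Δ3−h3·(2M3+M4)/6=-325/61
t_q=17/4 → seg 3, τ=1/4; S=2+-325/61·τ+-153/61·τ²+51/61·τ³=2047/3904

  seg 0: a=3 b=-1145/122 c=0 d=291/122
  seg 1: a=-4 b=-136/61 c=873/122 d=-493/244
  seg 2: a=4 b=131/61 c=-303/61 d=50/61
  seg 3: a=2 b=-325/61 c=-153/61 d=51/61
S(17/4) = 2047/3904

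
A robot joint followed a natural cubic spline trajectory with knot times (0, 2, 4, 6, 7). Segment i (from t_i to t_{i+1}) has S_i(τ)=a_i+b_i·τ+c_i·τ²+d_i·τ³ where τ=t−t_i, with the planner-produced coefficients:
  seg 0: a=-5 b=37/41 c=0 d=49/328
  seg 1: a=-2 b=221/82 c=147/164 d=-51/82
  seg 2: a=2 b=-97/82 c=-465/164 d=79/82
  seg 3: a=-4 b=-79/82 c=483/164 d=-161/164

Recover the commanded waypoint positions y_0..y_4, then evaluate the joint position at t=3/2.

y_0=-5 y_1=-2 y_2=2 y_3=-4 y_4=-3
S(3/2) = -8245/2624

y_0 = S_0(0) = a_0 = -5
y_1 = S_1(0) = a_1 = -2
y_2 = S_2(0) = a_2 = 2
y_3 = S_3(0) = a_3 = -4
y_4 = S_3(1) = -3
t_q=3/2 is in segment 0 (τ=3/2); S_0(τ)=-8245/2624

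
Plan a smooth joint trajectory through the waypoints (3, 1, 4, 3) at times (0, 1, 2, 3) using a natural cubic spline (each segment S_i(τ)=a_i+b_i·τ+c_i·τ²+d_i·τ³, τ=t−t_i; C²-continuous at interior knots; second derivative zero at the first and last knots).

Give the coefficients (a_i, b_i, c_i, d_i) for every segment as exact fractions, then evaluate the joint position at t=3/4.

Δ: Δ0=-2, Δ1=3, Δ2=-1
row 1: diag=4, rhs=30; c'=1/4, d'=15/2
row 2: denom=4−1·1/4=15/4; d'=(-24−1·15/2)/(15/4)=-42/5
back: M2=-42/5
back: M1=15/2−1/4·-42/5=48/5
M: M0=0, M1=48/5, M2=-42/5, M3=0
seg 0: a=3, c=M0/2=0, d=(M1−M0)/(6·1)=8/5, b=Δ0−h0·(2M0+M1)/6=-18/5
seg 1: a=1, c=M1/2=24/5, d=(M2−M1)/(6·1)=-3, b=Δ1−h1·(2M1+M2)/6=6/5
seg 2: a=4, c=M2/2=-21/5, d=(M3−M2)/(6·1)=7/5, b=Δ2−h2·(2M2+M3)/6=9/5
t_q=3/4 → seg 0, τ=3/4; S=3+-18/5·τ+0·τ²+8/5·τ³=39/40

  seg 0: a=3 b=-18/5 c=0 d=8/5
  seg 1: a=1 b=6/5 c=24/5 d=-3
  seg 2: a=4 b=9/5 c=-21/5 d=7/5
S(3/4) = 39/40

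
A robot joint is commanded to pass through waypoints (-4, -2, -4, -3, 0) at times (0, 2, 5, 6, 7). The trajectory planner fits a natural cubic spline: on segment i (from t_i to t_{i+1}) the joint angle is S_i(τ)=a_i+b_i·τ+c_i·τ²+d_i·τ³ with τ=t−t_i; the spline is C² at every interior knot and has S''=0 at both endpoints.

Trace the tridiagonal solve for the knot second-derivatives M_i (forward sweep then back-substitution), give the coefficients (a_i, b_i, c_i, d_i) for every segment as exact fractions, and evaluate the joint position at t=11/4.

Δ: Δ0=1, Δ1=-2/3, Δ2=1, Δ3=3
row 1: diag=10, rhs=-10; c'=3/10, d'=-1
row 2: denom=8−3·3/10=71/10; d'=(10−3·-1)/(71/10)=130/71
row 3: denom=4−1·10/71=274/71; d'=(12−1·130/71)/(274/71)=361/137
back: M3=361/137
back: M2=130/71−10/71·361/137=200/137
back: M1=-1−3/10·200/137=-197/137
M: M0=0, M1=-197/137, M2=200/137, M3=361/137, M4=0
seg 0: a=-4, c=M0/2=0, d=(M1−M0)/(6·2)=-197/1644, b=Δ0−h0·(2M0+M1)/6=608/411
seg 1: a=-2, c=M1/2=-197/274, d=(M2−M1)/(6·3)=397/2466, b=Δ1−h1·(2M1+M2)/6=17/411
seg 2: a=-4, c=M2/2=100/137, d=(M3−M2)/(6·1)=161/822, b=Δ2−h2·(2M2+M3)/6=61/822
seg 3: a=-3, c=M3/2=361/274, d=(M4−M3)/(6·1)=-361/822, b=Δ3−h3·(2M3+M4)/6=872/411
t_q=11/4 → seg 1, τ=3/4; S=-2+17/411·τ+-197/274·τ²+397/2466·τ³=-40429/17536

  seg 0: a=-4 b=608/411 c=0 d=-197/1644
  seg 1: a=-2 b=17/411 c=-197/274 d=397/2466
  seg 2: a=-4 b=61/822 c=100/137 d=161/822
  seg 3: a=-3 b=872/411 c=361/274 d=-361/822
S(11/4) = -40429/17536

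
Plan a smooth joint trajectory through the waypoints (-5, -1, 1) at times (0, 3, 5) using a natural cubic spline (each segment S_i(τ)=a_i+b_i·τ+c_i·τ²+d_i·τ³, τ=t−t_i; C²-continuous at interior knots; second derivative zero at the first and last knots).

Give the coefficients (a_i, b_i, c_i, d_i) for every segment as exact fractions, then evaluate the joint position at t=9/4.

Δ: Δ0=4/3, Δ1=1
row 1: diag=10, rhs=-2; c'=1/5, d'=-1/5
back: M1=-1/5
M: M0=0, M1=-1/5, M2=0
seg 0: a=-5, c=M0/2=0, d=(M1−M0)/(6·3)=-1/90, b=Δ0−h0·(2M0+M1)/6=43/30
seg 1: a=-1, c=M1/2=-1/10, d=(M2−M1)/(6·2)=1/60, b=Δ1−h1·(2M1+M2)/6=17/15
t_q=9/4 → seg 0, τ=9/4; S=-5+43/30·τ+0·τ²+-1/90·τ³=-1217/640

  seg 0: a=-5 b=43/30 c=0 d=-1/90
  seg 1: a=-1 b=17/15 c=-1/10 d=1/60
S(9/4) = -1217/640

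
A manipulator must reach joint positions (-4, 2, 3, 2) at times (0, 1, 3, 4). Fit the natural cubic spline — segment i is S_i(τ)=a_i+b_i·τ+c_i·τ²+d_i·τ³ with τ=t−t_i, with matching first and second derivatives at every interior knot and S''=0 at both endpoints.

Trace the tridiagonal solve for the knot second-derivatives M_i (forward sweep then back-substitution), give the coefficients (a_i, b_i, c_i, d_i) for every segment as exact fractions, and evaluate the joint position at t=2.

  seg 0: a=-4 b=111/16 c=0 d=-15/16
  seg 1: a=2 b=33/8 c=-45/16 d=1/2
  seg 2: a=3 b=-9/8 c=3/16 d=-1/16
S(2) = 61/16

Δ: Δ0=6, Δ1=1/2, Δ2=-1
row 1: diag=6, rhs=-33; c'=1/3, d'=-11/2
row 2: denom=6−2·1/3=16/3; d'=(-9−2·-11/2)/(16/3)=3/8
back: M2=3/8
back: M1=-11/2−1/3·3/8=-45/8
M: M0=0, M1=-45/8, M2=3/8, M3=0
seg 0: a=-4, c=M0/2=0, d=(M1−M0)/(6·1)=-15/16, b=Δ0−h0·(2M0+M1)/6=111/16
seg 1: a=2, c=M1/2=-45/16, d=(M2−M1)/(6·2)=1/2, b=Δ1−h1·(2M1+M2)/6=33/8
seg 2: a=3, c=M2/2=3/16, d=(M3−M2)/(6·1)=-1/16, b=Δ2−h2·(2M2+M3)/6=-9/8
t_q=2 → seg 1, τ=1; S=2+33/8·τ+-45/16·τ²+1/2·τ³=61/16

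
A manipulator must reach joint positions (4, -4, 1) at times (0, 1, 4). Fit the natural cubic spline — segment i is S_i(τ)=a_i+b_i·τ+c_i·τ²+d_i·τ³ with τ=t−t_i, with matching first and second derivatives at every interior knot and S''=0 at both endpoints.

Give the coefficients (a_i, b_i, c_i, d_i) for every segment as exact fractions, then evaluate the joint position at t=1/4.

Δ: Δ0=-8, Δ1=5/3
row 1: diag=8, rhs=58; c'=3/8, d'=29/4
back: M1=29/4
M: M0=0, M1=29/4, M2=0
seg 0: a=4, c=M0/2=0, d=(M1−M0)/(6·1)=29/24, b=Δ0−h0·(2M0+M1)/6=-221/24
seg 1: a=-4, c=M1/2=29/8, d=(M2−M1)/(6·3)=-29/72, b=Δ1−h1·(2M1+M2)/6=-67/12
t_q=1/4 → seg 0, τ=1/4; S=4+-221/24·τ+0·τ²+29/24·τ³=879/512

  seg 0: a=4 b=-221/24 c=0 d=29/24
  seg 1: a=-4 b=-67/12 c=29/8 d=-29/72
S(1/4) = 879/512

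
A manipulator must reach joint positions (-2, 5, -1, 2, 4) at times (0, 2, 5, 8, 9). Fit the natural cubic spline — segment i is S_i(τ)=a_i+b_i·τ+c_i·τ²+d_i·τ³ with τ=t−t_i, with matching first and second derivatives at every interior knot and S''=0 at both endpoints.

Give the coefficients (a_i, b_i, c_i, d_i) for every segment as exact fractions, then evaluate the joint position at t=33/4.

  seg 0: a=-2 b=34/7 c=0 d=-19/56
  seg 1: a=5 b=11/14 c=-57/28 d=31/84
  seg 2: a=-1 b=-41/28 c=9/7 d=-13/84
  seg 3: a=2 b=29/14 c=-3/28 d=1/28
S(33/4) = 643/256

Δ: Δ0=7/2, Δ1=-2, Δ2=1, Δ3=2
row 1: diag=10, rhs=-33; c'=3/10, d'=-33/10
row 2: denom=12−3·3/10=111/10; d'=(18−3·-33/10)/(111/10)=93/37
row 3: denom=8−3·10/37=266/37; d'=(6−3·93/37)/(266/37)=-3/14
back: M3=-3/14
back: M2=93/37−10/37·-3/14=18/7
back: M1=-33/10−3/10·18/7=-57/14
M: M0=0, M1=-57/14, M2=18/7, M3=-3/14, M4=0
seg 0: a=-2, c=M0/2=0, d=(M1−M0)/(6·2)=-19/56, b=Δ0−h0·(2M0+M1)/6=34/7
seg 1: a=5, c=M1/2=-57/28, d=(M2−M1)/(6·3)=31/84, b=Δ1−h1·(2M1+M2)/6=11/14
seg 2: a=-1, c=M2/2=9/7, d=(M3−M2)/(6·3)=-13/84, b=Δ2−h2·(2M2+M3)/6=-41/28
seg 3: a=2, c=M3/2=-3/28, d=(M4−M3)/(6·1)=1/28, b=Δ3−h3·(2M3+M4)/6=29/14
t_q=33/4 → seg 3, τ=1/4; S=2+29/14·τ+-3/28·τ²+1/28·τ³=643/256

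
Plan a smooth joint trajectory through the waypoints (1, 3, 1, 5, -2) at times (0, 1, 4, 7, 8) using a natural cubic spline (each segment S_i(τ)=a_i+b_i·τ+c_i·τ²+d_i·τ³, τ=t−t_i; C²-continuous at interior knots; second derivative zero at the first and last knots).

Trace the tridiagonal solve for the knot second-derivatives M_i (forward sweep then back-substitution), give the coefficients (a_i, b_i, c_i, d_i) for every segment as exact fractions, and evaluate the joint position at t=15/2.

Δ: Δ0=2, Δ1=-2/3, Δ2=4/3, Δ3=-7
row 1: diag=8, rhs=-16; c'=3/8, d'=-2
row 2: denom=12−3·3/8=87/8; d'=(12−3·-2)/(87/8)=48/29
row 3: denom=8−3·8/29=208/29; d'=(-50−3·48/29)/(208/29)=-797/104
back: M3=-797/104
back: M2=48/29−8/29·-797/104=49/13
back: M1=-2−3/8·49/13=-355/104
M: M0=0, M1=-355/104, M2=49/13, M3=-797/104, M4=0
seg 0: a=1, c=M0/2=0, d=(M1−M0)/(6·1)=-355/624, b=Δ0−h0·(2M0+M1)/6=1603/624
seg 1: a=3, c=M1/2=-355/208, d=(M2−M1)/(6·3)=83/208, b=Δ1−h1·(2M1+M2)/6=269/312
seg 2: a=1, c=M2/2=49/26, d=(M3−M2)/(6·3)=-1189/1872, b=Δ2−h2·(2M2+M3)/6=67/48
seg 3: a=5, c=M3/2=-797/208, d=(M4−M3)/(6·1)=797/624, b=Δ3−h3·(2M3+M4)/6=-1387/312
t_q=15/2 → seg 3, τ=1/2; S=5+-1387/312·τ+-797/208·τ²+797/624·τ³=3293/1664

  seg 0: a=1 b=1603/624 c=0 d=-355/624
  seg 1: a=3 b=269/312 c=-355/208 d=83/208
  seg 2: a=1 b=67/48 c=49/26 d=-1189/1872
  seg 3: a=5 b=-1387/312 c=-797/208 d=797/624
S(15/2) = 3293/1664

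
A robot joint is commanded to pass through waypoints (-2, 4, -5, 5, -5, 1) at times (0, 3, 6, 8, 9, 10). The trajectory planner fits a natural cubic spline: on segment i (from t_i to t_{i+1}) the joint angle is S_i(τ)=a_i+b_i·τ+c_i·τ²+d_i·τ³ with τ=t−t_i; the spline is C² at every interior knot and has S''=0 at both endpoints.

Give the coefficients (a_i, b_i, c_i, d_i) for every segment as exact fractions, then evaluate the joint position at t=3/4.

  seg 0: a=-2 b=3652/787 c=0 d=-2078/7083
  seg 1: a=4 b=-2582/787 c=-2078/787 d=6455/7083
  seg 2: a=-5 b=4315/787 c=4377/787 d=-4567/1574
  seg 3: a=5 b=-5579/787 c=-9324/787 d=7033/787
  seg 4: a=-5 b=-3128/787 c=11775/787 d=-3925/787
S(3/4) = 34163/25184

Δ: Δ0=2, Δ1=-3, Δ2=5, Δ3=-10, Δ4=6
row 1: diag=12, rhs=-30; c'=1/4, d'=-5/2
row 2: denom=10−3·1/4=37/4; d'=(48−3·-5/2)/(37/4)=6
row 3: denom=6−2·8/37=206/37; d'=(-90−2·6)/(206/37)=-1887/103
row 4: denom=4−1·37/206=787/206; d'=(96−1·-1887/103)/(787/206)=23550/787
back: M4=23550/787
back: M3=-1887/103−37/206·23550/787=-18648/787
back: M2=6−8/37·-18648/787=8754/787
back: M1=-5/2−1/4·8754/787=-4156/787
M: M0=0, M1=-4156/787, M2=8754/787, M3=-18648/787, M4=23550/787, M5=0
seg 0: a=-2, c=M0/2=0, d=(M1−M0)/(6·3)=-2078/7083, b=Δ0−h0·(2M0+M1)/6=3652/787
seg 1: a=4, c=M1/2=-2078/787, d=(M2−M1)/(6·3)=6455/7083, b=Δ1−h1·(2M1+M2)/6=-2582/787
seg 2: a=-5, c=M2/2=4377/787, d=(M3−M2)/(6·2)=-4567/1574, b=Δ2−h2·(2M2+M3)/6=4315/787
seg 3: a=5, c=M3/2=-9324/787, d=(M4−M3)/(6·1)=7033/787, b=Δ3−h3·(2M3+M4)/6=-5579/787
seg 4: a=-5, c=M4/2=11775/787, d=(M5−M4)/(6·1)=-3925/787, b=Δ4−h4·(2M4+M5)/6=-3128/787
t_q=3/4 → seg 0, τ=3/4; S=-2+3652/787·τ+0·τ²+-2078/7083·τ³=34163/25184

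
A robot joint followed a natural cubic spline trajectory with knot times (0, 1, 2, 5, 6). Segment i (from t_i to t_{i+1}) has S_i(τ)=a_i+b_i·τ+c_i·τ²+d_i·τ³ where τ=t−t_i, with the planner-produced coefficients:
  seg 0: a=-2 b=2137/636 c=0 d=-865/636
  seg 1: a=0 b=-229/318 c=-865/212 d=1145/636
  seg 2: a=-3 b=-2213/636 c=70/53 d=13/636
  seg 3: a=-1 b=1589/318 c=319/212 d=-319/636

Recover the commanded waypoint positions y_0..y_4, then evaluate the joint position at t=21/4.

y_0=-2 y_1=0 y_2=-3 y_3=-1 y_4=5
S(21/4) = 4551/13568

y_0 = S_0(0) = a_0 = -2
y_1 = S_1(0) = a_1 = 0
y_2 = S_2(0) = a_2 = -3
y_3 = S_3(0) = a_3 = -1
y_4 = S_3(1) = 5
t_q=21/4 is in segment 3 (τ=1/4); S_3(τ)=4551/13568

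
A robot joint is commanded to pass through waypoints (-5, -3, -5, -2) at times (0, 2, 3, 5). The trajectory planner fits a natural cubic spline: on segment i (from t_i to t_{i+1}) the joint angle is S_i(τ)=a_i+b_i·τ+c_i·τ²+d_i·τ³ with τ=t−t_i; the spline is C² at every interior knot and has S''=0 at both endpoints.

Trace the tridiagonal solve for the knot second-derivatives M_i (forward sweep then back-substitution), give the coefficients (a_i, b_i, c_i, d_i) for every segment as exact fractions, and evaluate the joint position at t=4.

Δ: Δ0=1, Δ1=-2, Δ2=3/2
row 1: diag=6, rhs=-18; c'=1/6, d'=-3
row 2: denom=6−1·1/6=35/6; d'=(21−1·-3)/(35/6)=144/35
back: M2=144/35
back: M1=-3−1/6·144/35=-129/35
M: M0=0, M1=-129/35, M2=144/35, M3=0
seg 0: a=-5, c=M0/2=0, d=(M1−M0)/(6·2)=-43/140, b=Δ0−h0·(2M0+M1)/6=78/35
seg 1: a=-3, c=M1/2=-129/70, d=(M2−M1)/(6·1)=13/10, b=Δ1−h1·(2M1+M2)/6=-51/35
seg 2: a=-5, c=M2/2=72/35, d=(M3−M2)/(6·2)=-12/35, b=Δ2−h2·(2M2+M3)/6=-87/70
t_q=4 → seg 2, τ=1; S=-5+-87/70·τ+72/35·τ²+-12/35·τ³=-317/70

  seg 0: a=-5 b=78/35 c=0 d=-43/140
  seg 1: a=-3 b=-51/35 c=-129/70 d=13/10
  seg 2: a=-5 b=-87/70 c=72/35 d=-12/35
S(4) = -317/70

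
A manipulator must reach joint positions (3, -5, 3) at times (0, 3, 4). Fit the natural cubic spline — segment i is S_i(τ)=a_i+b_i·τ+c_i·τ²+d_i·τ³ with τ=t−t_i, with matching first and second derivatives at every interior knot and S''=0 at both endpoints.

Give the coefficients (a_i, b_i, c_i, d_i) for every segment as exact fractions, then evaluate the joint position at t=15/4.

Δ: Δ0=-8/3, Δ1=8
row 1: diag=8, rhs=64; c'=1/8, d'=8
back: M1=8
M: M0=0, M1=8, M2=0
seg 0: a=3, c=M0/2=0, d=(M1−M0)/(6·3)=4/9, b=Δ0−h0·(2M0+M1)/6=-20/3
seg 1: a=-5, c=M1/2=4, d=(M2−M1)/(6·1)=-4/3, b=Δ1−h1·(2M1+M2)/6=16/3
t_q=15/4 → seg 1, τ=3/4; S=-5+16/3·τ+4·τ²+-4/3·τ³=11/16

  seg 0: a=3 b=-20/3 c=0 d=4/9
  seg 1: a=-5 b=16/3 c=4 d=-4/3
S(15/4) = 11/16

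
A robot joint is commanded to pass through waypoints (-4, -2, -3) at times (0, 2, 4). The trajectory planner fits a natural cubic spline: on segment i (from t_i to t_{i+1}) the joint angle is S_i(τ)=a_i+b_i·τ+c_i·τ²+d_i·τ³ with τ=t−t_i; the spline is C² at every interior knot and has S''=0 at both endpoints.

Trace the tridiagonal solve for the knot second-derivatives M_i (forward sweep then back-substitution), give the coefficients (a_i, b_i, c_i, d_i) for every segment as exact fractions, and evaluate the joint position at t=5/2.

Δ: Δ0=1, Δ1=-1/2
row 1: diag=8, rhs=-9; c'=1/4, d'=-9/8
back: M1=-9/8
M: M0=0, M1=-9/8, M2=0
seg 0: a=-4, c=M0/2=0, d=(M1−M0)/(6·2)=-3/32, b=Δ0−h0·(2M0+M1)/6=11/8
seg 1: a=-2, c=M1/2=-9/16, d=(M2−M1)/(6·2)=3/32, b=Δ1−h1·(2M1+M2)/6=1/4
t_q=5/2 → seg 1, τ=1/2; S=-2+1/4·τ+-9/16·τ²+3/32·τ³=-513/256

  seg 0: a=-4 b=11/8 c=0 d=-3/32
  seg 1: a=-2 b=1/4 c=-9/16 d=3/32
S(5/2) = -513/256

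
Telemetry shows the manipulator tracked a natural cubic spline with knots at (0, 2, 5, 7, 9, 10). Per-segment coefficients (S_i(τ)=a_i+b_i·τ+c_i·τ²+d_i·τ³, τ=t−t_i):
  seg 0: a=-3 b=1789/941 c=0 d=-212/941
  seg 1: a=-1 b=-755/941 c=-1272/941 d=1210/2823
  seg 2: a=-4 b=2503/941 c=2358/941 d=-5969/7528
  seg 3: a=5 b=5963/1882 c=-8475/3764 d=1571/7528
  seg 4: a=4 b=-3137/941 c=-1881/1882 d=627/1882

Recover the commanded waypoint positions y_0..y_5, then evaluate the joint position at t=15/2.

y_0=-3 y_1=-1 y_2=-4 y_3=5 y_4=4 y_5=0
S(15/2) = 364199/60224

y_0 = S_0(0) = a_0 = -3
y_1 = S_1(0) = a_1 = -1
y_2 = S_2(0) = a_2 = -4
y_3 = S_3(0) = a_3 = 5
y_4 = S_4(0) = a_4 = 4
y_5 = S_4(1) = 0
t_q=15/2 is in segment 3 (τ=1/2); S_3(τ)=364199/60224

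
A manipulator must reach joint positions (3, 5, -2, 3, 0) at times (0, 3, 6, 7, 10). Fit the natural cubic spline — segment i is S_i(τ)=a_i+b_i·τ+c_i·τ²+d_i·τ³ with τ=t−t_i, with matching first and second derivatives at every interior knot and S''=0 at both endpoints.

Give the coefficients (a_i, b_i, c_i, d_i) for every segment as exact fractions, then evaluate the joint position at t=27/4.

  seg 0: a=3 b=535/228 c=0 d=-383/2052
  seg 1: a=5 b=-307/114 c=-383/228 d=1231/2052
  seg 2: a=-2 b=781/228 c=212/57 d=-163/76
  seg 3: a=3 b=505/114 c=-619/228 d=619/2052
S(27/4) = 8543/4864

Δ: Δ0=2/3, Δ1=-7/3, Δ2=5, Δ3=-1
row 1: diag=12, rhs=-18; c'=1/4, d'=-3/2
row 2: denom=8−3·1/4=29/4; d'=(44−3·-3/2)/(29/4)=194/29
row 3: denom=8−1·4/29=228/29; d'=(-36−1·194/29)/(228/29)=-619/114
back: M3=-619/114
back: M2=194/29−4/29·-619/114=424/57
back: M1=-3/2−1/4·424/57=-383/114
M: M0=0, M1=-383/114, M2=424/57, M3=-619/114, M4=0
seg 0: a=3, c=M0/2=0, d=(M1−M0)/(6·3)=-383/2052, b=Δ0−h0·(2M0+M1)/6=535/228
seg 1: a=5, c=M1/2=-383/228, d=(M2−M1)/(6·3)=1231/2052, b=Δ1−h1·(2M1+M2)/6=-307/114
seg 2: a=-2, c=M2/2=212/57, d=(M3−M2)/(6·1)=-163/76, b=Δ2−h2·(2M2+M3)/6=781/228
seg 3: a=3, c=M3/2=-619/228, d=(M4−M3)/(6·3)=619/2052, b=Δ3−h3·(2M3+M4)/6=505/114
t_q=27/4 → seg 2, τ=3/4; S=-2+781/228·τ+212/57·τ²+-163/76·τ³=8543/4864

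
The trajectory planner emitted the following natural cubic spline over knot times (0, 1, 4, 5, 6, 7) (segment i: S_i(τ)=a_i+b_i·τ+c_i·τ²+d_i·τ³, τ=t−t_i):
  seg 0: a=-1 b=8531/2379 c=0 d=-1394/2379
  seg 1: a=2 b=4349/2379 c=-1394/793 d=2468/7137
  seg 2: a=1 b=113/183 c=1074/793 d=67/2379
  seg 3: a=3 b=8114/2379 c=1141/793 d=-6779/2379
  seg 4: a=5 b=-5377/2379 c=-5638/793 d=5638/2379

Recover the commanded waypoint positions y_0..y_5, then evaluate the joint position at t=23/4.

y_0 = S_0(0) = a_0 = -1
y_1 = S_1(0) = a_1 = 2
y_2 = S_2(0) = a_2 = 1
y_3 = S_3(0) = a_3 = 3
y_4 = S_4(0) = a_4 = 5
y_5 = S_4(1) = -2
t_q=23/4 is in segment 3 (τ=3/4); S_3(τ)=20165/3904

y_0=-1 y_1=2 y_2=1 y_3=3 y_4=5 y_5=-2
S(23/4) = 20165/3904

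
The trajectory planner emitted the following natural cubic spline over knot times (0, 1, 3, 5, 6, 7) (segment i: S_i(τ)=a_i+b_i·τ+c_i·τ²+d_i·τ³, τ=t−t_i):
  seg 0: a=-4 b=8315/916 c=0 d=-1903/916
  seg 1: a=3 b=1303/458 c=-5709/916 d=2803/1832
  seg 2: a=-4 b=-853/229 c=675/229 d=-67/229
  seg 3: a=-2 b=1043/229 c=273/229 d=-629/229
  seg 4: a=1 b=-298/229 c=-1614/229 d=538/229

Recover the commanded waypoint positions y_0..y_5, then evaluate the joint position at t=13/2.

y_0=-4 y_1=3 y_2=-4 y_3=-2 y_4=1 y_5=-5
S(13/2) = -1025/916

y_0 = S_0(0) = a_0 = -4
y_1 = S_1(0) = a_1 = 3
y_2 = S_2(0) = a_2 = -4
y_3 = S_3(0) = a_3 = -2
y_4 = S_4(0) = a_4 = 1
y_5 = S_4(1) = -5
t_q=13/2 is in segment 4 (τ=1/2); S_4(τ)=-1025/916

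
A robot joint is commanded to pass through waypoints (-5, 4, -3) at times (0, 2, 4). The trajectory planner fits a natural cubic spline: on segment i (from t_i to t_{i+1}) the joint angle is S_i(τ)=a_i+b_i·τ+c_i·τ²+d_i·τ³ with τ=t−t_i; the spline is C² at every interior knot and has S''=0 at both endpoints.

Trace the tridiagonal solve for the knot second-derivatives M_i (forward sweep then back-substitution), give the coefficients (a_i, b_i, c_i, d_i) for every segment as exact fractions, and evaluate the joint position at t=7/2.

Δ: Δ0=9/2, Δ1=-7/2
row 1: diag=8, rhs=-48; c'=1/4, d'=-6
back: M1=-6
M: M0=0, M1=-6, M2=0
seg 0: a=-5, c=M0/2=0, d=(M1−M0)/(6·2)=-1/2, b=Δ0−h0·(2M0+M1)/6=13/2
seg 1: a=4, c=M1/2=-3, d=(M2−M1)/(6·2)=1/2, b=Δ1−h1·(2M1+M2)/6=1/2
t_q=7/2 → seg 1, τ=3/2; S=4+1/2·τ+-3·τ²+1/2·τ³=-5/16

  seg 0: a=-5 b=13/2 c=0 d=-1/2
  seg 1: a=4 b=1/2 c=-3 d=1/2
S(7/2) = -5/16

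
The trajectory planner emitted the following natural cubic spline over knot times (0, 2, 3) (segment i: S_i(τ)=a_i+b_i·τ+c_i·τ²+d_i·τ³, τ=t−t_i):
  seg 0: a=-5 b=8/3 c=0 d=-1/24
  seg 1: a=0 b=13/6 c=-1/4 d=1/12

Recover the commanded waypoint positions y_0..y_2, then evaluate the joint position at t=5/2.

y_0 = S_0(0) = a_0 = -5
y_1 = S_1(0) = a_1 = 0
y_2 = S_1(1) = 2
t_q=5/2 is in segment 1 (τ=1/2); S_1(τ)=33/32

y_0=-5 y_1=0 y_2=2
S(5/2) = 33/32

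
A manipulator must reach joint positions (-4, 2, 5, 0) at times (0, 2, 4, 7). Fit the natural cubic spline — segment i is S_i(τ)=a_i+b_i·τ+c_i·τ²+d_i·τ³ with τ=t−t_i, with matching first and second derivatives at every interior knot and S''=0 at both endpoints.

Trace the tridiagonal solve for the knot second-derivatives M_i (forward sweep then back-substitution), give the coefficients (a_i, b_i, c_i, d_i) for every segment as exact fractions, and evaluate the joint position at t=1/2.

  seg 0: a=-4 b=184/57 c=0 d=-13/228
  seg 1: a=2 b=145/57 c=-13/38 d=-41/456
  seg 2: a=5 b=11/114 c=-67/76 d=67/684
S(1/2) = -1455/608

Δ: Δ0=3, Δ1=3/2, Δ2=-5/3
row 1: diag=8, rhs=-9; c'=1/4, d'=-9/8
row 2: denom=10−2·1/4=19/2; d'=(-19−2·-9/8)/(19/2)=-67/38
back: M2=-67/38
back: M1=-9/8−1/4·-67/38=-13/19
M: M0=0, M1=-13/19, M2=-67/38, M3=0
seg 0: a=-4, c=M0/2=0, d=(M1−M0)/(6·2)=-13/228, b=Δ0−h0·(2M0+M1)/6=184/57
seg 1: a=2, c=M1/2=-13/38, d=(M2−M1)/(6·2)=-41/456, b=Δ1−h1·(2M1+M2)/6=145/57
seg 2: a=5, c=M2/2=-67/76, d=(M3−M2)/(6·3)=67/684, b=Δ2−h2·(2M2+M3)/6=11/114
t_q=1/2 → seg 0, τ=1/2; S=-4+184/57·τ+0·τ²+-13/228·τ³=-1455/608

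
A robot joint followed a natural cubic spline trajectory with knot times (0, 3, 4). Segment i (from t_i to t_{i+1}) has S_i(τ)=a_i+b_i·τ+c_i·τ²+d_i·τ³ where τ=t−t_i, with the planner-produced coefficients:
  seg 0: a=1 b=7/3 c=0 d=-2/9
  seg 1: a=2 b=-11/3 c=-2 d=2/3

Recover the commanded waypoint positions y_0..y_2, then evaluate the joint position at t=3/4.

y_0=1 y_1=2 y_2=-3
S(3/4) = 85/32

y_0 = S_0(0) = a_0 = 1
y_1 = S_1(0) = a_1 = 2
y_2 = S_1(1) = -3
t_q=3/4 is in segment 0 (τ=3/4); S_0(τ)=85/32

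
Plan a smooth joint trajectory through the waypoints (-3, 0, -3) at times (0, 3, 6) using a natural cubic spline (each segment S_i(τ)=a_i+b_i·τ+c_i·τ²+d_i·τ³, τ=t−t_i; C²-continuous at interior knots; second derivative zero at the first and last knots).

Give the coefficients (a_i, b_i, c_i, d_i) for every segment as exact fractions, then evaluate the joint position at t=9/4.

  seg 0: a=-3 b=3/2 c=0 d=-1/18
  seg 1: a=0 b=0 c=-1/2 d=1/18
S(9/4) = -33/128

Δ: Δ0=1, Δ1=-1
row 1: diag=12, rhs=-12; c'=1/4, d'=-1
back: M1=-1
M: M0=0, M1=-1, M2=0
seg 0: a=-3, c=M0/2=0, d=(M1−M0)/(6·3)=-1/18, b=Δ0−h0·(2M0+M1)/6=3/2
seg 1: a=0, c=M1/2=-1/2, d=(M2−M1)/(6·3)=1/18, b=Δ1−h1·(2M1+M2)/6=0
t_q=9/4 → seg 0, τ=9/4; S=-3+3/2·τ+0·τ²+-1/18·τ³=-33/128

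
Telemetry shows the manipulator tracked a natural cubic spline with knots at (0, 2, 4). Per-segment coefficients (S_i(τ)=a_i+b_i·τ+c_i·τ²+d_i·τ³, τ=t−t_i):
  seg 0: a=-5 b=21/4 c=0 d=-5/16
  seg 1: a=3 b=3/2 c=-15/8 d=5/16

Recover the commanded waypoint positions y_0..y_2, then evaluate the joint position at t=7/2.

y_0 = S_0(0) = a_0 = -5
y_1 = S_1(0) = a_1 = 3
y_2 = S_1(2) = 1
t_q=7/2 is in segment 1 (τ=3/2); S_1(τ)=267/128

y_0=-5 y_1=3 y_2=1
S(7/2) = 267/128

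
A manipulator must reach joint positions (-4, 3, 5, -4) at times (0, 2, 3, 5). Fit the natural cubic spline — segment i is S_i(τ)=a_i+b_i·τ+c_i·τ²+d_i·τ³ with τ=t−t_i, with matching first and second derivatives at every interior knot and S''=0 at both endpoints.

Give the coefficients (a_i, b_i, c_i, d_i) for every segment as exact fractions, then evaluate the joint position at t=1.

Δ: Δ0=7/2, Δ1=2, Δ2=-9/2
row 1: diag=6, rhs=-9; c'=1/6, d'=-3/2
row 2: denom=6−1·1/6=35/6; d'=(-39−1·-3/2)/(35/6)=-45/7
back: M2=-45/7
back: M1=-3/2−1/6·-45/7=-3/7
M: M0=0, M1=-3/7, M2=-45/7, M3=0
seg 0: a=-4, c=M0/2=0, d=(M1−M0)/(6·2)=-1/28, b=Δ0−h0·(2M0+M1)/6=51/14
seg 1: a=3, c=M1/2=-3/14, d=(M2−M1)/(6·1)=-1, b=Δ1−h1·(2M1+M2)/6=45/14
seg 2: a=5, c=M2/2=-45/14, d=(M3−M2)/(6·2)=15/28, b=Δ2−h2·(2M2+M3)/6=-3/14
t_q=1 → seg 0, τ=1; S=-4+51/14·τ+0·τ²+-1/28·τ³=-11/28

  seg 0: a=-4 b=51/14 c=0 d=-1/28
  seg 1: a=3 b=45/14 c=-3/14 d=-1
  seg 2: a=5 b=-3/14 c=-45/14 d=15/28
S(1) = -11/28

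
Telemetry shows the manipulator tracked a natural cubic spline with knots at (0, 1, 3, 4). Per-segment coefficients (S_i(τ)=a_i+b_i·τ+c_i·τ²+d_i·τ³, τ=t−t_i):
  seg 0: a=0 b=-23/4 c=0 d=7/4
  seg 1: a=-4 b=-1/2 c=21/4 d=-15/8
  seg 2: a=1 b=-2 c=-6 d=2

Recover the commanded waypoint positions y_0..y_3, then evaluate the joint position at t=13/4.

y_0=0 y_1=-4 y_2=1 y_3=-5
S(13/4) = 5/32

y_0 = S_0(0) = a_0 = 0
y_1 = S_1(0) = a_1 = -4
y_2 = S_2(0) = a_2 = 1
y_3 = S_2(1) = -5
t_q=13/4 is in segment 2 (τ=1/4); S_2(τ)=5/32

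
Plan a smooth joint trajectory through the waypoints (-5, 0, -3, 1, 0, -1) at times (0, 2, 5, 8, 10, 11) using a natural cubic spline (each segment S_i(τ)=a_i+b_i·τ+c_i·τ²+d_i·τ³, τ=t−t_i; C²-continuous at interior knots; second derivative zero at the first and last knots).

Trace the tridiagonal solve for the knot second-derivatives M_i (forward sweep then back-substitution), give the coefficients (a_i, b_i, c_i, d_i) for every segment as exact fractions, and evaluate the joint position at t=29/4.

  seg 0: a=-5 b=4870/1419 c=0 d=-2645/11352
  seg 1: a=0 b=1805/2838 c=-2645/1892 d=14519/51084
  seg 2: a=-3 b=-443/5676 c=1646/1419 d=-11741/51084
  seg 3: a=1 b=1919/2838 c=-1719/1892 d=1819/11352
  seg 4: a=0 b=-1469/1419 c=25/473 d=-25/1419
S(29/4) = 867/11008

Δ: Δ0=5/2, Δ1=-1, Δ2=4/3, Δ3=-1/2, Δ4=-1
row 1: diag=10, rhs=-21; c'=3/10, d'=-21/10
row 2: denom=12−3·3/10=111/10; d'=(14−3·-21/10)/(111/10)=203/111
row 3: denom=10−3·10/37=340/37; d'=(-11−3·203/111)/(340/37)=-61/34
row 4: denom=6−2·37/170=473/85; d'=(-3−2·-61/34)/(473/85)=50/473
back: M4=50/473
back: M3=-61/34−37/170·50/473=-1719/946
back: M2=203/111−10/37·-1719/946=3292/1419
back: M1=-21/10−3/10·3292/1419=-2645/946
M: M0=0, M1=-2645/946, M2=3292/1419, M3=-1719/946, M4=50/473, M5=0
seg 0: a=-5, c=M0/2=0, d=(M1−M0)/(6·2)=-2645/11352, b=Δ0−h0·(2M0+M1)/6=4870/1419
seg 1: a=0, c=M1/2=-2645/1892, d=(M2−M1)/(6·3)=14519/51084, b=Δ1−h1·(2M1+M2)/6=1805/2838
seg 2: a=-3, c=M2/2=1646/1419, d=(M3−M2)/(6·3)=-11741/51084, b=Δ2−h2·(2M2+M3)/6=-443/5676
seg 3: a=1, c=M3/2=-1719/1892, d=(M4−M3)/(6·2)=1819/11352, b=Δ3−h3·(2M3+M4)/6=1919/2838
seg 4: a=0, c=M4/2=25/473, d=(M5−M4)/(6·1)=-25/1419, b=Δ4−h4·(2M4+M5)/6=-1469/1419
t_q=29/4 → seg 2, τ=9/4; S=-3+-443/5676·τ+1646/1419·τ²+-11741/51084·τ³=867/11008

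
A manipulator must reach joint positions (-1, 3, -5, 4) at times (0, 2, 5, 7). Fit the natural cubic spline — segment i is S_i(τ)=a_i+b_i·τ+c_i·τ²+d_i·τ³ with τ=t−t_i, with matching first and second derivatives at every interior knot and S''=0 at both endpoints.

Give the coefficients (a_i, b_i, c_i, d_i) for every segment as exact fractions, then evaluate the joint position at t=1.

  seg 0: a=-1 b=955/273 c=0 d=-409/1092
  seg 1: a=3 b=-272/273 c=-409/182 d=71/126
  seg 2: a=-5 b=401/546 c=257/91 d=-257/546
S(1) = 773/364

Δ: Δ0=2, Δ1=-8/3, Δ2=9/2
row 1: diag=10, rhs=-28; c'=3/10, d'=-14/5
row 2: denom=10−3·3/10=91/10; d'=(43−3·-14/5)/(91/10)=514/91
back: M2=514/91
back: M1=-14/5−3/10·514/91=-409/91
M: M0=0, M1=-409/91, M2=514/91, M3=0
seg 0: a=-1, c=M0/2=0, d=(M1−M0)/(6·2)=-409/1092, b=Δ0−h0·(2M0+M1)/6=955/273
seg 1: a=3, c=M1/2=-409/182, d=(M2−M1)/(6·3)=71/126, b=Δ1−h1·(2M1+M2)/6=-272/273
seg 2: a=-5, c=M2/2=257/91, d=(M3−M2)/(6·2)=-257/546, b=Δ2−h2·(2M2+M3)/6=401/546
t_q=1 → seg 0, τ=1; S=-1+955/273·τ+0·τ²+-409/1092·τ³=773/364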